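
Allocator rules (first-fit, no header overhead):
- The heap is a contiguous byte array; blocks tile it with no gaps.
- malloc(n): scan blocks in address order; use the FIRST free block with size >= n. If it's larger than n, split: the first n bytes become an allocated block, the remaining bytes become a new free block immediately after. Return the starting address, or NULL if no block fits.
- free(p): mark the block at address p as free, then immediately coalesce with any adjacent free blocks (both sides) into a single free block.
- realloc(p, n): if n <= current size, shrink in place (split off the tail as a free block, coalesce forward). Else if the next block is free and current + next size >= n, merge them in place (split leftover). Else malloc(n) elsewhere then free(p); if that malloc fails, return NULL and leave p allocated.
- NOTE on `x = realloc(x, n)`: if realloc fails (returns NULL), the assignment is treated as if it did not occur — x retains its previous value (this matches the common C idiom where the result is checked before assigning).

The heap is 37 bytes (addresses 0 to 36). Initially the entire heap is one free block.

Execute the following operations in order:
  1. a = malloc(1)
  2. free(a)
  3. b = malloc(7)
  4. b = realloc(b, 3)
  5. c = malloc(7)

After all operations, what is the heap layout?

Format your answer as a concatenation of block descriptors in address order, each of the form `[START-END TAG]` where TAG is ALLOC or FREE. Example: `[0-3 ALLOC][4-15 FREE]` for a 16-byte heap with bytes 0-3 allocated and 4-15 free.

Answer: [0-2 ALLOC][3-9 ALLOC][10-36 FREE]

Derivation:
Op 1: a = malloc(1) -> a = 0; heap: [0-0 ALLOC][1-36 FREE]
Op 2: free(a) -> (freed a); heap: [0-36 FREE]
Op 3: b = malloc(7) -> b = 0; heap: [0-6 ALLOC][7-36 FREE]
Op 4: b = realloc(b, 3) -> b = 0; heap: [0-2 ALLOC][3-36 FREE]
Op 5: c = malloc(7) -> c = 3; heap: [0-2 ALLOC][3-9 ALLOC][10-36 FREE]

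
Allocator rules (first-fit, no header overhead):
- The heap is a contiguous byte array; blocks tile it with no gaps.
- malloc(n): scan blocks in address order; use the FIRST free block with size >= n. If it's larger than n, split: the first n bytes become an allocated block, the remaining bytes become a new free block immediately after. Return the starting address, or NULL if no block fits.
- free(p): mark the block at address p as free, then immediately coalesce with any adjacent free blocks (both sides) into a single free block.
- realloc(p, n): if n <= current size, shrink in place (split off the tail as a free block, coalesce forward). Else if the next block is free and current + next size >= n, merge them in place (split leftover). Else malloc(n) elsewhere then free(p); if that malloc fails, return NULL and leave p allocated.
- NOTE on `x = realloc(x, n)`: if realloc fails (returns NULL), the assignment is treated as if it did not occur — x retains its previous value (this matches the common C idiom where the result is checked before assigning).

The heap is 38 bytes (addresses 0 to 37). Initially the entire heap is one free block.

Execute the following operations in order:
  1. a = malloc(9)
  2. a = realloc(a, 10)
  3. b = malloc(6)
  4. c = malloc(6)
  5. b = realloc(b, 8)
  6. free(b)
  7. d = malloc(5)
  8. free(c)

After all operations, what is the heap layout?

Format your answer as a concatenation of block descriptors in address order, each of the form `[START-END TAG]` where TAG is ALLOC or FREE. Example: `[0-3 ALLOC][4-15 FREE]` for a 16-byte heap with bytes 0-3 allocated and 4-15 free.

Answer: [0-9 ALLOC][10-14 ALLOC][15-37 FREE]

Derivation:
Op 1: a = malloc(9) -> a = 0; heap: [0-8 ALLOC][9-37 FREE]
Op 2: a = realloc(a, 10) -> a = 0; heap: [0-9 ALLOC][10-37 FREE]
Op 3: b = malloc(6) -> b = 10; heap: [0-9 ALLOC][10-15 ALLOC][16-37 FREE]
Op 4: c = malloc(6) -> c = 16; heap: [0-9 ALLOC][10-15 ALLOC][16-21 ALLOC][22-37 FREE]
Op 5: b = realloc(b, 8) -> b = 22; heap: [0-9 ALLOC][10-15 FREE][16-21 ALLOC][22-29 ALLOC][30-37 FREE]
Op 6: free(b) -> (freed b); heap: [0-9 ALLOC][10-15 FREE][16-21 ALLOC][22-37 FREE]
Op 7: d = malloc(5) -> d = 10; heap: [0-9 ALLOC][10-14 ALLOC][15-15 FREE][16-21 ALLOC][22-37 FREE]
Op 8: free(c) -> (freed c); heap: [0-9 ALLOC][10-14 ALLOC][15-37 FREE]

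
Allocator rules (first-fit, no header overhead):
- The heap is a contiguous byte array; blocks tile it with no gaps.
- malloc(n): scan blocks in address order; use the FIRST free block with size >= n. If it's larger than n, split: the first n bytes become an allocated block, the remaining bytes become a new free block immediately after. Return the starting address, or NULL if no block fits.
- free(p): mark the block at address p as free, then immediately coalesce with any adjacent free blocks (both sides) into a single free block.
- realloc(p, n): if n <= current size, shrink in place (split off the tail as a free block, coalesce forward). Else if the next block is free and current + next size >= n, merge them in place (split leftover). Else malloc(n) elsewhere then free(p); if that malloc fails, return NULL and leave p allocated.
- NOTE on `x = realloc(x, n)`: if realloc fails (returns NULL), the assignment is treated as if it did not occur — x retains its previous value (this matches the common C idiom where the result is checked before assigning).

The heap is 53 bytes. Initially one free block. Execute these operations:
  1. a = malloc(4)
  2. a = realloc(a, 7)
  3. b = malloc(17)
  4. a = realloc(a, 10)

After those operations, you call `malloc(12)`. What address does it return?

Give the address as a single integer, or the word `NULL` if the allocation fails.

Answer: 34

Derivation:
Op 1: a = malloc(4) -> a = 0; heap: [0-3 ALLOC][4-52 FREE]
Op 2: a = realloc(a, 7) -> a = 0; heap: [0-6 ALLOC][7-52 FREE]
Op 3: b = malloc(17) -> b = 7; heap: [0-6 ALLOC][7-23 ALLOC][24-52 FREE]
Op 4: a = realloc(a, 10) -> a = 24; heap: [0-6 FREE][7-23 ALLOC][24-33 ALLOC][34-52 FREE]
malloc(12): first-fit scan over [0-6 FREE][7-23 ALLOC][24-33 ALLOC][34-52 FREE] -> 34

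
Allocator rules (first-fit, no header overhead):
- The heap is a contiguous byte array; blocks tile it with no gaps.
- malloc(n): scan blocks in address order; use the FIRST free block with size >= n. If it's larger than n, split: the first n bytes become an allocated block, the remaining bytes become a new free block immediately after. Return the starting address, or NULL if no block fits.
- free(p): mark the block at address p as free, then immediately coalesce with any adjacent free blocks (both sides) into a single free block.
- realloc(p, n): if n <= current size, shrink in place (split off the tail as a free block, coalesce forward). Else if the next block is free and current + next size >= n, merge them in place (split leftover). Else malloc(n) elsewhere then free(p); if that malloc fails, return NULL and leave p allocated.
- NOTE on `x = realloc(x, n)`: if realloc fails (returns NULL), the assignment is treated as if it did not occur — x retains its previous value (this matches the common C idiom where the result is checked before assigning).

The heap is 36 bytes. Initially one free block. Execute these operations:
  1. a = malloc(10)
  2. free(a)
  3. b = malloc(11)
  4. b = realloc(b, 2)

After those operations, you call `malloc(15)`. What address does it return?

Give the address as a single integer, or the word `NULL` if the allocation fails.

Op 1: a = malloc(10) -> a = 0; heap: [0-9 ALLOC][10-35 FREE]
Op 2: free(a) -> (freed a); heap: [0-35 FREE]
Op 3: b = malloc(11) -> b = 0; heap: [0-10 ALLOC][11-35 FREE]
Op 4: b = realloc(b, 2) -> b = 0; heap: [0-1 ALLOC][2-35 FREE]
malloc(15): first-fit scan over [0-1 ALLOC][2-35 FREE] -> 2

Answer: 2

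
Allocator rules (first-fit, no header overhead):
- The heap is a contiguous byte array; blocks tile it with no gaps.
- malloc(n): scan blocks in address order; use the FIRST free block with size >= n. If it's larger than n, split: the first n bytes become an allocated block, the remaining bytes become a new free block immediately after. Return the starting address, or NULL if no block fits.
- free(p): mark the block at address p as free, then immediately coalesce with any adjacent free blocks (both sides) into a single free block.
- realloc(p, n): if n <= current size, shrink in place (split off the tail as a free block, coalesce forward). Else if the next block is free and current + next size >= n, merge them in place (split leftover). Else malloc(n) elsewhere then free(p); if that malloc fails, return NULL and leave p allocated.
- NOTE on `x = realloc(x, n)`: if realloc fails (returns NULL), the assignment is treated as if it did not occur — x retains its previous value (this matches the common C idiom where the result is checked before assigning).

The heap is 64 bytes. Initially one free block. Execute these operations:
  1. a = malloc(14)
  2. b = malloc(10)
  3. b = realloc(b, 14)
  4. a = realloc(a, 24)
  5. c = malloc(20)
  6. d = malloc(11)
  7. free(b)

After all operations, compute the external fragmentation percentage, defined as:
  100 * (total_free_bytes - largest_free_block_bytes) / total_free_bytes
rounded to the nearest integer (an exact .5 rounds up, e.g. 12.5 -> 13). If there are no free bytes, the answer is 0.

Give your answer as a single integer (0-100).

Op 1: a = malloc(14) -> a = 0; heap: [0-13 ALLOC][14-63 FREE]
Op 2: b = malloc(10) -> b = 14; heap: [0-13 ALLOC][14-23 ALLOC][24-63 FREE]
Op 3: b = realloc(b, 14) -> b = 14; heap: [0-13 ALLOC][14-27 ALLOC][28-63 FREE]
Op 4: a = realloc(a, 24) -> a = 28; heap: [0-13 FREE][14-27 ALLOC][28-51 ALLOC][52-63 FREE]
Op 5: c = malloc(20) -> c = NULL; heap: [0-13 FREE][14-27 ALLOC][28-51 ALLOC][52-63 FREE]
Op 6: d = malloc(11) -> d = 0; heap: [0-10 ALLOC][11-13 FREE][14-27 ALLOC][28-51 ALLOC][52-63 FREE]
Op 7: free(b) -> (freed b); heap: [0-10 ALLOC][11-27 FREE][28-51 ALLOC][52-63 FREE]
Free blocks: [17 12] total_free=29 largest=17 -> 100*(29-17)/29 = 1200/29 ≈ 41.379 -> rounds to 41

Answer: 41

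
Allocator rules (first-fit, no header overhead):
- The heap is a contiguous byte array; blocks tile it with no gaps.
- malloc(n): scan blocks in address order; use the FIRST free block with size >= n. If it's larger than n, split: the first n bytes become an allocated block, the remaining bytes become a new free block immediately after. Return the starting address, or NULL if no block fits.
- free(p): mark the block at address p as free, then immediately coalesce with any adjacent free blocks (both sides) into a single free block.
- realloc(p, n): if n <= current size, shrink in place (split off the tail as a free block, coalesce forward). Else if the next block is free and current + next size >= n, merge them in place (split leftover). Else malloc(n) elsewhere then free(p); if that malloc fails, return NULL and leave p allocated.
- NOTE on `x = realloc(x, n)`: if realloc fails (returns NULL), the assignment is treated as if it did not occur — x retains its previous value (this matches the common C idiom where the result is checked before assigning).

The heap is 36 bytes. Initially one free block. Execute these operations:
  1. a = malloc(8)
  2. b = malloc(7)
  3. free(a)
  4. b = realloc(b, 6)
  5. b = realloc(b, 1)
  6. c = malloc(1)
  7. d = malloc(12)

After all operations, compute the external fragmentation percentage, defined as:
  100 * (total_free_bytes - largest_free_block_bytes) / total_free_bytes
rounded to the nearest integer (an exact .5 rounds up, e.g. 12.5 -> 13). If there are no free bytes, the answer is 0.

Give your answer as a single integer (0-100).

Op 1: a = malloc(8) -> a = 0; heap: [0-7 ALLOC][8-35 FREE]
Op 2: b = malloc(7) -> b = 8; heap: [0-7 ALLOC][8-14 ALLOC][15-35 FREE]
Op 3: free(a) -> (freed a); heap: [0-7 FREE][8-14 ALLOC][15-35 FREE]
Op 4: b = realloc(b, 6) -> b = 8; heap: [0-7 FREE][8-13 ALLOC][14-35 FREE]
Op 5: b = realloc(b, 1) -> b = 8; heap: [0-7 FREE][8-8 ALLOC][9-35 FREE]
Op 6: c = malloc(1) -> c = 0; heap: [0-0 ALLOC][1-7 FREE][8-8 ALLOC][9-35 FREE]
Op 7: d = malloc(12) -> d = 9; heap: [0-0 ALLOC][1-7 FREE][8-8 ALLOC][9-20 ALLOC][21-35 FREE]
Free blocks: [7 15] total_free=22 largest=15 -> 100*(22-15)/22 = 700/22 ≈ 31.818 -> rounds to 32

Answer: 32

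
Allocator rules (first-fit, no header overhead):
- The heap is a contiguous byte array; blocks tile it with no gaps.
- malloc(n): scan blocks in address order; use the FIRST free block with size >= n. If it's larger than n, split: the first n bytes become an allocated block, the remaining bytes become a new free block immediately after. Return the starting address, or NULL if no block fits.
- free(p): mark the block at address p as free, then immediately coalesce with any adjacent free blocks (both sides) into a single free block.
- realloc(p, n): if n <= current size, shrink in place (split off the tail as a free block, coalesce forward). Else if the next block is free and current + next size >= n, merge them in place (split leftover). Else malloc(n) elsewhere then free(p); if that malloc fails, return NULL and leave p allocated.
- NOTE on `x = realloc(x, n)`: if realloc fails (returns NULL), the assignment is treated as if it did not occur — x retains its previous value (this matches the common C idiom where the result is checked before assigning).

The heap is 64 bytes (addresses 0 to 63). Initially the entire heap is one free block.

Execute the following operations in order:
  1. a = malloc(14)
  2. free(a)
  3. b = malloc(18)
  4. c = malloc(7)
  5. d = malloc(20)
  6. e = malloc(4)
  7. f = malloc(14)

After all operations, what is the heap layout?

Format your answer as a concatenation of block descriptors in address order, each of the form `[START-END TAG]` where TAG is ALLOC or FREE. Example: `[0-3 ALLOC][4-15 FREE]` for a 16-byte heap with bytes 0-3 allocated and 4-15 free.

Op 1: a = malloc(14) -> a = 0; heap: [0-13 ALLOC][14-63 FREE]
Op 2: free(a) -> (freed a); heap: [0-63 FREE]
Op 3: b = malloc(18) -> b = 0; heap: [0-17 ALLOC][18-63 FREE]
Op 4: c = malloc(7) -> c = 18; heap: [0-17 ALLOC][18-24 ALLOC][25-63 FREE]
Op 5: d = malloc(20) -> d = 25; heap: [0-17 ALLOC][18-24 ALLOC][25-44 ALLOC][45-63 FREE]
Op 6: e = malloc(4) -> e = 45; heap: [0-17 ALLOC][18-24 ALLOC][25-44 ALLOC][45-48 ALLOC][49-63 FREE]
Op 7: f = malloc(14) -> f = 49; heap: [0-17 ALLOC][18-24 ALLOC][25-44 ALLOC][45-48 ALLOC][49-62 ALLOC][63-63 FREE]

Answer: [0-17 ALLOC][18-24 ALLOC][25-44 ALLOC][45-48 ALLOC][49-62 ALLOC][63-63 FREE]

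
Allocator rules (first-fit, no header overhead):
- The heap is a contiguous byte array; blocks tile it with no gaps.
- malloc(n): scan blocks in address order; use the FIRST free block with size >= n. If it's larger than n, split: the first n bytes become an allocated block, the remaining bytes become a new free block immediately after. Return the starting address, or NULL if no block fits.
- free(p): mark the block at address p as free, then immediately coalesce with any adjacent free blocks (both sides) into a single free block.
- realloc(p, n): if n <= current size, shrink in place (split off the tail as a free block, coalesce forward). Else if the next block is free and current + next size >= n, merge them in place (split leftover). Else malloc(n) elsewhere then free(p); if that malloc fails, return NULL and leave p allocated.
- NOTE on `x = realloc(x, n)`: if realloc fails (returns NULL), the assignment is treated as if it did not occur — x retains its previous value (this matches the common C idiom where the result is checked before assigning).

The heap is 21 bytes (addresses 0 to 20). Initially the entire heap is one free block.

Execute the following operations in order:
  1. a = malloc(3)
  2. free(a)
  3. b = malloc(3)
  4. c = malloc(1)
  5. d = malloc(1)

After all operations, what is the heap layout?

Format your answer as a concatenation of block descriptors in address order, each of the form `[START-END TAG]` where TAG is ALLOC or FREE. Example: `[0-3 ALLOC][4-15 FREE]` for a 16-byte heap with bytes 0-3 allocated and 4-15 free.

Answer: [0-2 ALLOC][3-3 ALLOC][4-4 ALLOC][5-20 FREE]

Derivation:
Op 1: a = malloc(3) -> a = 0; heap: [0-2 ALLOC][3-20 FREE]
Op 2: free(a) -> (freed a); heap: [0-20 FREE]
Op 3: b = malloc(3) -> b = 0; heap: [0-2 ALLOC][3-20 FREE]
Op 4: c = malloc(1) -> c = 3; heap: [0-2 ALLOC][3-3 ALLOC][4-20 FREE]
Op 5: d = malloc(1) -> d = 4; heap: [0-2 ALLOC][3-3 ALLOC][4-4 ALLOC][5-20 FREE]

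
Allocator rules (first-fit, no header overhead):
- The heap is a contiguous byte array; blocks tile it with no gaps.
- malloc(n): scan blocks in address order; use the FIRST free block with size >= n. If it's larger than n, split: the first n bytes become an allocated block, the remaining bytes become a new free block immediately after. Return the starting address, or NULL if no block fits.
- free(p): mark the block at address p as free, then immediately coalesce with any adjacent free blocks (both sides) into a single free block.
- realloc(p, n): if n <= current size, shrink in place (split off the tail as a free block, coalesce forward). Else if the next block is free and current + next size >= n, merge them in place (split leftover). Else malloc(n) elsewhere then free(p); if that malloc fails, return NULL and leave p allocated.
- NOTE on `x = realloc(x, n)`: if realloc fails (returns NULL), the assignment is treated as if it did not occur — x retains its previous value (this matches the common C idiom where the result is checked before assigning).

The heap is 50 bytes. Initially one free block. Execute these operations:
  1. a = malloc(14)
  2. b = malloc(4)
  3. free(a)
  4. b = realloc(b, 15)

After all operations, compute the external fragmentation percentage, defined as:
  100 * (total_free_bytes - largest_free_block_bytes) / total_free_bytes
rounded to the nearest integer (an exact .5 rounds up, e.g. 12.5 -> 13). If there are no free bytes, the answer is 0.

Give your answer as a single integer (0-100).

Answer: 40

Derivation:
Op 1: a = malloc(14) -> a = 0; heap: [0-13 ALLOC][14-49 FREE]
Op 2: b = malloc(4) -> b = 14; heap: [0-13 ALLOC][14-17 ALLOC][18-49 FREE]
Op 3: free(a) -> (freed a); heap: [0-13 FREE][14-17 ALLOC][18-49 FREE]
Op 4: b = realloc(b, 15) -> b = 14; heap: [0-13 FREE][14-28 ALLOC][29-49 FREE]
Free blocks: [14 21] total_free=35 largest=21 -> 100*(35-21)/35 = 1400/35 = 40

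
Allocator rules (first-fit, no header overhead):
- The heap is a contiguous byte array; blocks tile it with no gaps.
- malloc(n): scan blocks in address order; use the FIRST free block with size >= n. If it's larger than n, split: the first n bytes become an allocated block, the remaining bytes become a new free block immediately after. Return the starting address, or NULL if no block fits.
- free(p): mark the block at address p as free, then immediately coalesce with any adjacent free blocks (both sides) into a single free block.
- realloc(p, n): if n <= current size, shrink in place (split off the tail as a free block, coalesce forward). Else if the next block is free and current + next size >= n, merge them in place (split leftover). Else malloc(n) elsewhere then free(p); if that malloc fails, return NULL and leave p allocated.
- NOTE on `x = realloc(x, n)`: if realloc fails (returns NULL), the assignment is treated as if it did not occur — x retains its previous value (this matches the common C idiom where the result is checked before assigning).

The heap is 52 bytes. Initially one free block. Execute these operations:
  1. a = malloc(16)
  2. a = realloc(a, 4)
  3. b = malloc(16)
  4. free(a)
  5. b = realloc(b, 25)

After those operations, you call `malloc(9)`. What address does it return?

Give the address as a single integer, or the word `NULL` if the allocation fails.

Answer: 29

Derivation:
Op 1: a = malloc(16) -> a = 0; heap: [0-15 ALLOC][16-51 FREE]
Op 2: a = realloc(a, 4) -> a = 0; heap: [0-3 ALLOC][4-51 FREE]
Op 3: b = malloc(16) -> b = 4; heap: [0-3 ALLOC][4-19 ALLOC][20-51 FREE]
Op 4: free(a) -> (freed a); heap: [0-3 FREE][4-19 ALLOC][20-51 FREE]
Op 5: b = realloc(b, 25) -> b = 4; heap: [0-3 FREE][4-28 ALLOC][29-51 FREE]
malloc(9): first-fit scan over [0-3 FREE][4-28 ALLOC][29-51 FREE] -> 29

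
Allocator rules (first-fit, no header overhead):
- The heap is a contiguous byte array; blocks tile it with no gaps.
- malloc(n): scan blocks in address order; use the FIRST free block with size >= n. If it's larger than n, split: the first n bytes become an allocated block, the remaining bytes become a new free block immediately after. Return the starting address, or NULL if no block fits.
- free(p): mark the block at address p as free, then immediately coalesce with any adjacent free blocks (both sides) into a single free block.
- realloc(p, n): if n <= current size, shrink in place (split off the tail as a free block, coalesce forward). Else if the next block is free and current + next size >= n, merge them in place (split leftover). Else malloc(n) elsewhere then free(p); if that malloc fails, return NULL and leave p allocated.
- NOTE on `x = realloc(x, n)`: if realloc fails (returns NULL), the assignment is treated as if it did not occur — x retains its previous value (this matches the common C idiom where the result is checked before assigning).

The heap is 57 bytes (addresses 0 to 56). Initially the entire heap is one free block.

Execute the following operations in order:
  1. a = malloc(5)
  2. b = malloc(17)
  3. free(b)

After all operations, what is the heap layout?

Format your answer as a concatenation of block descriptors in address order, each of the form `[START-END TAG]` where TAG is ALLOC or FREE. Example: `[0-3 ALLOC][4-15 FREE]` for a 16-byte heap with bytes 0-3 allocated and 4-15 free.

Answer: [0-4 ALLOC][5-56 FREE]

Derivation:
Op 1: a = malloc(5) -> a = 0; heap: [0-4 ALLOC][5-56 FREE]
Op 2: b = malloc(17) -> b = 5; heap: [0-4 ALLOC][5-21 ALLOC][22-56 FREE]
Op 3: free(b) -> (freed b); heap: [0-4 ALLOC][5-56 FREE]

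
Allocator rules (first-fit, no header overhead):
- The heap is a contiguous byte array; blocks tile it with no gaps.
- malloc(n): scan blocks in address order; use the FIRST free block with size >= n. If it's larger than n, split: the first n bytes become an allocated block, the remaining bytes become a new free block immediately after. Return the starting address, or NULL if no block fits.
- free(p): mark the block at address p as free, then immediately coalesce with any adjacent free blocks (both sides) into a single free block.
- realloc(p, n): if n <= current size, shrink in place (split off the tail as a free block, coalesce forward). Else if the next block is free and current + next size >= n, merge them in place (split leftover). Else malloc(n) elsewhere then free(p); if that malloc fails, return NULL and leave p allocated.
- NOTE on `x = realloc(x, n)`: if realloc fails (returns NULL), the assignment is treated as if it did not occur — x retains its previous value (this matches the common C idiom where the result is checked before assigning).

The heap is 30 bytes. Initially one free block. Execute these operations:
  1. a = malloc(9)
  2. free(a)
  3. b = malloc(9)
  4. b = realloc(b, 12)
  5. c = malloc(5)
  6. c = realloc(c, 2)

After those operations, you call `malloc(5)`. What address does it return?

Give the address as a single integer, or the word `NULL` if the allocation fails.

Answer: 14

Derivation:
Op 1: a = malloc(9) -> a = 0; heap: [0-8 ALLOC][9-29 FREE]
Op 2: free(a) -> (freed a); heap: [0-29 FREE]
Op 3: b = malloc(9) -> b = 0; heap: [0-8 ALLOC][9-29 FREE]
Op 4: b = realloc(b, 12) -> b = 0; heap: [0-11 ALLOC][12-29 FREE]
Op 5: c = malloc(5) -> c = 12; heap: [0-11 ALLOC][12-16 ALLOC][17-29 FREE]
Op 6: c = realloc(c, 2) -> c = 12; heap: [0-11 ALLOC][12-13 ALLOC][14-29 FREE]
malloc(5): first-fit scan over [0-11 ALLOC][12-13 ALLOC][14-29 FREE] -> 14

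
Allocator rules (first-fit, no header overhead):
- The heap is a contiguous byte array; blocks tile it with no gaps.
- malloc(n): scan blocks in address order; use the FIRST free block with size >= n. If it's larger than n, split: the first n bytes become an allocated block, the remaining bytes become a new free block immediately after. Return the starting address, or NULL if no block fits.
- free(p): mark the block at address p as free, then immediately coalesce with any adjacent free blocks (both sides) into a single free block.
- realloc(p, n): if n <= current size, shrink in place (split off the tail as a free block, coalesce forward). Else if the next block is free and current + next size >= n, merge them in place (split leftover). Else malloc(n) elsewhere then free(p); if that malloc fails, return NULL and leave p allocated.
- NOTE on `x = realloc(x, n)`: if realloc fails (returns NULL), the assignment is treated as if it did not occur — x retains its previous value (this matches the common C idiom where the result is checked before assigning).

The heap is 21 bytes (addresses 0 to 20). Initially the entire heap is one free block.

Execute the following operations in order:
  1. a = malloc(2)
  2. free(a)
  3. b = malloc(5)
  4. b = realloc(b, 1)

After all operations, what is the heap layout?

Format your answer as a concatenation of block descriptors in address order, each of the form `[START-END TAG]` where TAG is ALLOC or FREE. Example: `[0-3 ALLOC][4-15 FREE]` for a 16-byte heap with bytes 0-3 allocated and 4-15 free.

Op 1: a = malloc(2) -> a = 0; heap: [0-1 ALLOC][2-20 FREE]
Op 2: free(a) -> (freed a); heap: [0-20 FREE]
Op 3: b = malloc(5) -> b = 0; heap: [0-4 ALLOC][5-20 FREE]
Op 4: b = realloc(b, 1) -> b = 0; heap: [0-0 ALLOC][1-20 FREE]

Answer: [0-0 ALLOC][1-20 FREE]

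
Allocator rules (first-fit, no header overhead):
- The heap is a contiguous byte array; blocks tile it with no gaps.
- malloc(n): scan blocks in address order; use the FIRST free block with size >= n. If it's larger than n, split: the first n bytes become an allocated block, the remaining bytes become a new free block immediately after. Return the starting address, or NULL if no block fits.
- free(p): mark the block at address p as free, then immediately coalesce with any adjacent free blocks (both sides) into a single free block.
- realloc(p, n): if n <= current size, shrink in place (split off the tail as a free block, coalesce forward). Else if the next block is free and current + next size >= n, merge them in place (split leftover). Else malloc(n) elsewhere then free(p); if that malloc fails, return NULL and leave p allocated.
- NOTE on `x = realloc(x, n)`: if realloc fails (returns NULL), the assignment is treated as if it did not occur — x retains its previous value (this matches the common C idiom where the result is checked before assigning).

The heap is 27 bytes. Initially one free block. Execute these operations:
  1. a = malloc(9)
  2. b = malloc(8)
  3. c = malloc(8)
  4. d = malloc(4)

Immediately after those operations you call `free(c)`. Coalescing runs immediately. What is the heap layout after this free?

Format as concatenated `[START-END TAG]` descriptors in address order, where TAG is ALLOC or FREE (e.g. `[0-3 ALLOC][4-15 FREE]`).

Answer: [0-8 ALLOC][9-16 ALLOC][17-26 FREE]

Derivation:
Op 1: a = malloc(9) -> a = 0; heap: [0-8 ALLOC][9-26 FREE]
Op 2: b = malloc(8) -> b = 9; heap: [0-8 ALLOC][9-16 ALLOC][17-26 FREE]
Op 3: c = malloc(8) -> c = 17; heap: [0-8 ALLOC][9-16 ALLOC][17-24 ALLOC][25-26 FREE]
Op 4: d = malloc(4) -> d = NULL; heap: [0-8 ALLOC][9-16 ALLOC][17-24 ALLOC][25-26 FREE]
free(c): c = 17 -> block [17-24 ALLOC]; mark free, coalesce with adjacent free neighbors -> [0-8 ALLOC][9-16 ALLOC][17-26 FREE]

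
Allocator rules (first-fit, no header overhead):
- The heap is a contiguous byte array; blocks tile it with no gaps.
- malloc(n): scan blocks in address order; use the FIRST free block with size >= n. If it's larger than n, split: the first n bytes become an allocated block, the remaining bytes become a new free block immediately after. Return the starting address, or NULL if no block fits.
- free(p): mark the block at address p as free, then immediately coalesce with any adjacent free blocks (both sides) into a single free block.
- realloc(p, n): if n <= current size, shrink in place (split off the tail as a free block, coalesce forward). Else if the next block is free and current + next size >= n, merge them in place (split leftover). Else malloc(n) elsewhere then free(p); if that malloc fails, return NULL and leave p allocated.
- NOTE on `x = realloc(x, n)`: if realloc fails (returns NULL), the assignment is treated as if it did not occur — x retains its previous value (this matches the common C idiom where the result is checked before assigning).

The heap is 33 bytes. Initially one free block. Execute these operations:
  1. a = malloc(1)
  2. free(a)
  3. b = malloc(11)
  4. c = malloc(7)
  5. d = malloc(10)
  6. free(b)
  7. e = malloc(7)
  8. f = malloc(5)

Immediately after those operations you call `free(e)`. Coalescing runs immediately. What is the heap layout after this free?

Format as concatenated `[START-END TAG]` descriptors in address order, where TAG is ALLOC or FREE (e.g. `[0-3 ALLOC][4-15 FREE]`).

Answer: [0-10 FREE][11-17 ALLOC][18-27 ALLOC][28-32 ALLOC]

Derivation:
Op 1: a = malloc(1) -> a = 0; heap: [0-0 ALLOC][1-32 FREE]
Op 2: free(a) -> (freed a); heap: [0-32 FREE]
Op 3: b = malloc(11) -> b = 0; heap: [0-10 ALLOC][11-32 FREE]
Op 4: c = malloc(7) -> c = 11; heap: [0-10 ALLOC][11-17 ALLOC][18-32 FREE]
Op 5: d = malloc(10) -> d = 18; heap: [0-10 ALLOC][11-17 ALLOC][18-27 ALLOC][28-32 FREE]
Op 6: free(b) -> (freed b); heap: [0-10 FREE][11-17 ALLOC][18-27 ALLOC][28-32 FREE]
Op 7: e = malloc(7) -> e = 0; heap: [0-6 ALLOC][7-10 FREE][11-17 ALLOC][18-27 ALLOC][28-32 FREE]
Op 8: f = malloc(5) -> f = 28; heap: [0-6 ALLOC][7-10 FREE][11-17 ALLOC][18-27 ALLOC][28-32 ALLOC]
free(e): e = 0 -> block [0-6 ALLOC]; mark free, coalesce with adjacent free neighbors -> [0-10 FREE][11-17 ALLOC][18-27 ALLOC][28-32 ALLOC]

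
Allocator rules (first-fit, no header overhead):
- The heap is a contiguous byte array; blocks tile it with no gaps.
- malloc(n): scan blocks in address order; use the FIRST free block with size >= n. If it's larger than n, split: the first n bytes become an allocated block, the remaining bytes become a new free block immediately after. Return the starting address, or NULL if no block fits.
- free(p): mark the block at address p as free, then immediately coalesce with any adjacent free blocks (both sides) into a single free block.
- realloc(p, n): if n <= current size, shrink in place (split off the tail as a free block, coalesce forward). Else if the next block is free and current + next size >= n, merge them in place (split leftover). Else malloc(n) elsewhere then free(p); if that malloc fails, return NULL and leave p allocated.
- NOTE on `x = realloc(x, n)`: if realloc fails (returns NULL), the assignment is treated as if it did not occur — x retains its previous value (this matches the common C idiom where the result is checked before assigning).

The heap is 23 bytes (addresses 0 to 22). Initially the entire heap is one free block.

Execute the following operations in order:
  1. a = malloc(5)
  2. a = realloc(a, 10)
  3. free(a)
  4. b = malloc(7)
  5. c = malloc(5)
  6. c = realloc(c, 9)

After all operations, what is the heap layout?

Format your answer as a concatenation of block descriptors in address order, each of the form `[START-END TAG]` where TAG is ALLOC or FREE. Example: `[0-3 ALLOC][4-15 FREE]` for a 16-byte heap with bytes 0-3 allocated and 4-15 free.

Answer: [0-6 ALLOC][7-15 ALLOC][16-22 FREE]

Derivation:
Op 1: a = malloc(5) -> a = 0; heap: [0-4 ALLOC][5-22 FREE]
Op 2: a = realloc(a, 10) -> a = 0; heap: [0-9 ALLOC][10-22 FREE]
Op 3: free(a) -> (freed a); heap: [0-22 FREE]
Op 4: b = malloc(7) -> b = 0; heap: [0-6 ALLOC][7-22 FREE]
Op 5: c = malloc(5) -> c = 7; heap: [0-6 ALLOC][7-11 ALLOC][12-22 FREE]
Op 6: c = realloc(c, 9) -> c = 7; heap: [0-6 ALLOC][7-15 ALLOC][16-22 FREE]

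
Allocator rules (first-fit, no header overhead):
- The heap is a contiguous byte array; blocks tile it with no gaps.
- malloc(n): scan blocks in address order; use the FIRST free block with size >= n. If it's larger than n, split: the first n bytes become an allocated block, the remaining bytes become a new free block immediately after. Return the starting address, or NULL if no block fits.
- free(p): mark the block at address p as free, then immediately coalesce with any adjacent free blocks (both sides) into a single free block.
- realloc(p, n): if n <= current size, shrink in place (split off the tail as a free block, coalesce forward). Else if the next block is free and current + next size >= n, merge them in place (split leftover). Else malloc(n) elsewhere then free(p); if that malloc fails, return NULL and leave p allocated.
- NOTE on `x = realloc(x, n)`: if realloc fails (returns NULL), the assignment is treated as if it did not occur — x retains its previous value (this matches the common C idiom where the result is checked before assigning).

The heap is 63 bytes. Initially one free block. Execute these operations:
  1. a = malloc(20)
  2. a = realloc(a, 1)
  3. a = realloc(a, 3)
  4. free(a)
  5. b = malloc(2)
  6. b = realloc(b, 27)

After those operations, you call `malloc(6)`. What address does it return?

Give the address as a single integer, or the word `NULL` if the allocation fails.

Answer: 27

Derivation:
Op 1: a = malloc(20) -> a = 0; heap: [0-19 ALLOC][20-62 FREE]
Op 2: a = realloc(a, 1) -> a = 0; heap: [0-0 ALLOC][1-62 FREE]
Op 3: a = realloc(a, 3) -> a = 0; heap: [0-2 ALLOC][3-62 FREE]
Op 4: free(a) -> (freed a); heap: [0-62 FREE]
Op 5: b = malloc(2) -> b = 0; heap: [0-1 ALLOC][2-62 FREE]
Op 6: b = realloc(b, 27) -> b = 0; heap: [0-26 ALLOC][27-62 FREE]
malloc(6): first-fit scan over [0-26 ALLOC][27-62 FREE] -> 27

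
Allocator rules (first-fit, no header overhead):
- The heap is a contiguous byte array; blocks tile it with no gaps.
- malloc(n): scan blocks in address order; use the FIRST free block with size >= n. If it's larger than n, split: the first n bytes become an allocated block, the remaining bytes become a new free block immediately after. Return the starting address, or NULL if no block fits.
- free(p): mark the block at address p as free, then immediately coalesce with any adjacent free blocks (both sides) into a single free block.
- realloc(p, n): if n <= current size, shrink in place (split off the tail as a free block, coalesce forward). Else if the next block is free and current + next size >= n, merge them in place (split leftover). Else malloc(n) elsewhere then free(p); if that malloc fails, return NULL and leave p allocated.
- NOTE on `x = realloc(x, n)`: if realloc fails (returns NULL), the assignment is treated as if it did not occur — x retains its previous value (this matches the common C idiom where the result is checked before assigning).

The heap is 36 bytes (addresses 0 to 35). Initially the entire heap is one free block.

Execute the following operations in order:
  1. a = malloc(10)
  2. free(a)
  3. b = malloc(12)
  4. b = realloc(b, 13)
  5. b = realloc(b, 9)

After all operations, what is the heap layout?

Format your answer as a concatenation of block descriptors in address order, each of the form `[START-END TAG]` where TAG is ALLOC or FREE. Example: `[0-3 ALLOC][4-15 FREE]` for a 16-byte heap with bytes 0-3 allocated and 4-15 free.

Op 1: a = malloc(10) -> a = 0; heap: [0-9 ALLOC][10-35 FREE]
Op 2: free(a) -> (freed a); heap: [0-35 FREE]
Op 3: b = malloc(12) -> b = 0; heap: [0-11 ALLOC][12-35 FREE]
Op 4: b = realloc(b, 13) -> b = 0; heap: [0-12 ALLOC][13-35 FREE]
Op 5: b = realloc(b, 9) -> b = 0; heap: [0-8 ALLOC][9-35 FREE]

Answer: [0-8 ALLOC][9-35 FREE]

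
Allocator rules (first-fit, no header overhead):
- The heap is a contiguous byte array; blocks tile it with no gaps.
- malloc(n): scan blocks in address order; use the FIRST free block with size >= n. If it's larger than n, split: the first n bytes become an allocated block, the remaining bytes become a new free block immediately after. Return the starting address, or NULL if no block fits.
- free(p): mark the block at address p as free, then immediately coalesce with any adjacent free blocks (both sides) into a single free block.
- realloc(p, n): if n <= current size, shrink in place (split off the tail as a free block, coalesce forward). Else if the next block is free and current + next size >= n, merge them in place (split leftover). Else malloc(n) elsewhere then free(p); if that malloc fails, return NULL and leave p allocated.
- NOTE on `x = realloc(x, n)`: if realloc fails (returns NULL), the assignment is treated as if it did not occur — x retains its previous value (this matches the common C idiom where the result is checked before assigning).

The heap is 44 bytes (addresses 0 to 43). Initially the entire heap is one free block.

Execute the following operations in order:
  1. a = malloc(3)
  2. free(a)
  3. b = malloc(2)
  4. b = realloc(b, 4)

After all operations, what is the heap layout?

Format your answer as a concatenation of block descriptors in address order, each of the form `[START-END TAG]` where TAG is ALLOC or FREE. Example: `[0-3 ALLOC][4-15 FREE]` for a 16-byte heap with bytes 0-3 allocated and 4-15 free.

Op 1: a = malloc(3) -> a = 0; heap: [0-2 ALLOC][3-43 FREE]
Op 2: free(a) -> (freed a); heap: [0-43 FREE]
Op 3: b = malloc(2) -> b = 0; heap: [0-1 ALLOC][2-43 FREE]
Op 4: b = realloc(b, 4) -> b = 0; heap: [0-3 ALLOC][4-43 FREE]

Answer: [0-3 ALLOC][4-43 FREE]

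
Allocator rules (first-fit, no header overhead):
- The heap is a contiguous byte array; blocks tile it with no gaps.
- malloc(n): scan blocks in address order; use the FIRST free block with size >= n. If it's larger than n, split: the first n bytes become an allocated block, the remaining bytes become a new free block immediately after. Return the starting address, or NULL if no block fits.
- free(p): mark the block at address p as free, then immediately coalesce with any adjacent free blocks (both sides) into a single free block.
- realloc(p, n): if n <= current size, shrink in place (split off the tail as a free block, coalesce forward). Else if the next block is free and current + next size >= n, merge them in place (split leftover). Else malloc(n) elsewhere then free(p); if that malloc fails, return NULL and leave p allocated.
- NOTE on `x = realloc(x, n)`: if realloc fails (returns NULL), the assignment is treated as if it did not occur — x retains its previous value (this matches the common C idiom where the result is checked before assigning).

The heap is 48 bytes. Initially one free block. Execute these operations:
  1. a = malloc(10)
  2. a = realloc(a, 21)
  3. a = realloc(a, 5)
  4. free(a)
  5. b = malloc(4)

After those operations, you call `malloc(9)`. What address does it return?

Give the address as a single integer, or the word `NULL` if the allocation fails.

Op 1: a = malloc(10) -> a = 0; heap: [0-9 ALLOC][10-47 FREE]
Op 2: a = realloc(a, 21) -> a = 0; heap: [0-20 ALLOC][21-47 FREE]
Op 3: a = realloc(a, 5) -> a = 0; heap: [0-4 ALLOC][5-47 FREE]
Op 4: free(a) -> (freed a); heap: [0-47 FREE]
Op 5: b = malloc(4) -> b = 0; heap: [0-3 ALLOC][4-47 FREE]
malloc(9): first-fit scan over [0-3 ALLOC][4-47 FREE] -> 4

Answer: 4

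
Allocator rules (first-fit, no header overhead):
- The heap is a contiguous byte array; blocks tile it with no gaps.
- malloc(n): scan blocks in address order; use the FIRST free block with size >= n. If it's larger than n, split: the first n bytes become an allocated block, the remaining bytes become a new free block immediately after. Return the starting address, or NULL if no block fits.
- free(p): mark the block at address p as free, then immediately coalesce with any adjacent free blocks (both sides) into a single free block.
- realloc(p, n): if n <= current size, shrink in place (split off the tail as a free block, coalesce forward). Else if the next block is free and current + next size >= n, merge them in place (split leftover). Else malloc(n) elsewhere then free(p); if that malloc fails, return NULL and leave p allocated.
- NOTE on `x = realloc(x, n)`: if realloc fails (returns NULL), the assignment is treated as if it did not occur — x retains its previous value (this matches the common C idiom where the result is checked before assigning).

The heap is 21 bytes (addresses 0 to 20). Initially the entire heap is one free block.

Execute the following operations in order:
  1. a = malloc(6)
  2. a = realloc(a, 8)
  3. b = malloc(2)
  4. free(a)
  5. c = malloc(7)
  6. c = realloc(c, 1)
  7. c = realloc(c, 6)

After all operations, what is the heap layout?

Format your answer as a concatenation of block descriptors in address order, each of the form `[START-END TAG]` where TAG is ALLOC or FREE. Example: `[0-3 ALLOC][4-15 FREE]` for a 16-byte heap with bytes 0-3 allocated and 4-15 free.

Answer: [0-5 ALLOC][6-7 FREE][8-9 ALLOC][10-20 FREE]

Derivation:
Op 1: a = malloc(6) -> a = 0; heap: [0-5 ALLOC][6-20 FREE]
Op 2: a = realloc(a, 8) -> a = 0; heap: [0-7 ALLOC][8-20 FREE]
Op 3: b = malloc(2) -> b = 8; heap: [0-7 ALLOC][8-9 ALLOC][10-20 FREE]
Op 4: free(a) -> (freed a); heap: [0-7 FREE][8-9 ALLOC][10-20 FREE]
Op 5: c = malloc(7) -> c = 0; heap: [0-6 ALLOC][7-7 FREE][8-9 ALLOC][10-20 FREE]
Op 6: c = realloc(c, 1) -> c = 0; heap: [0-0 ALLOC][1-7 FREE][8-9 ALLOC][10-20 FREE]
Op 7: c = realloc(c, 6) -> c = 0; heap: [0-5 ALLOC][6-7 FREE][8-9 ALLOC][10-20 FREE]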